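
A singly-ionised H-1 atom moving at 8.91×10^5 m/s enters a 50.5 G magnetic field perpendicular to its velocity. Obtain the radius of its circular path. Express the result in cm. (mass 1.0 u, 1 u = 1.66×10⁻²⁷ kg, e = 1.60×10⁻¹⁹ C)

The magnetic force provides the centripetal force: qvB = mv²/r, so r = mv/(qB).
r = (1.66×10^-27 kg)(8.91×10^5 m/s) / [(1×1.60×10^-19 C)(5.05×10^-3 T)] = 1.83 m.

r ≈ 183 cm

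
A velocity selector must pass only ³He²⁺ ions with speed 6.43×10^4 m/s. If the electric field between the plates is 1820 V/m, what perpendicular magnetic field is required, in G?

qE = qvB ⇒ B = E/v = (1820) / (6.43×10^4) = 0.0283 T.

B ≈ 283 G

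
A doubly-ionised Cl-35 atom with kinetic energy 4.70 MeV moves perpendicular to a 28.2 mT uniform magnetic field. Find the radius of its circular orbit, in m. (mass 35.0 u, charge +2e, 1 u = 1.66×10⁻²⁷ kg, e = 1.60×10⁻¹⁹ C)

Convert the energy: K = 4.70 MeV = 7.52×10^-13 J.
v = √(2K/m) = √(2·7.52×10^-13/5.81×10^-26) = 5.09×10^6 m/s.
r = mv/(qB) = (5.81×10^-26)(5.09×10^6) / [(2×1.60×10^-19)(0.0282)] = 32.8 m.

r ≈ 32.8 m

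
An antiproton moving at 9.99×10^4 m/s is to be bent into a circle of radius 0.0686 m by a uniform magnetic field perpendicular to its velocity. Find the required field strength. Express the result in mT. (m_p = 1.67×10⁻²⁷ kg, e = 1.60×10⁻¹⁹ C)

qvB = mv²/r gives B = mv/(qr).
B = (1.67×10^-27)(9.99×10^4) / [(1×1.60×10^-19)(0.0686)] = 0.0152 T.

B ≈ 15.2 mT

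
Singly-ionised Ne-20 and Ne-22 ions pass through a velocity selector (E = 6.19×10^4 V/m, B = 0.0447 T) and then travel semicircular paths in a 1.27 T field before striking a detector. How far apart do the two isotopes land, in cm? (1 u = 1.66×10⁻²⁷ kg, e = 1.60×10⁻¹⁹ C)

Δd ≈ 4.53 cm

Both emerge at v = E/B₁ = 1.38×10^6 m/s.
r = mv/(qB₂), so r₁ = 0.2263 m and r₂ = 0.2489 m, giving Δr = 0.0226 m.
After a semicircle each ion lands a diameter 2r from the entry slit, so the separation is 2Δr = 0.0453 m.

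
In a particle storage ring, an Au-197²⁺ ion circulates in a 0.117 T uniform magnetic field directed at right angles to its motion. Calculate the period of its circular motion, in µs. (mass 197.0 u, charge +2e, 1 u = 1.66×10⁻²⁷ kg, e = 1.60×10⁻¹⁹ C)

The cyclotron period is independent of speed: T = 2πm/(qB).
T = 2π(3.27×10^-25) / [(2×1.60×10^-19)(0.117)] = 5.49×10^-5 s.

T ≈ 54.9 µs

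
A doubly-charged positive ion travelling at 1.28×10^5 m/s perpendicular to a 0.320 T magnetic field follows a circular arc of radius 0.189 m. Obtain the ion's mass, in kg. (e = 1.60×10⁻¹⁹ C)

m ≈ 1.51×10^-25 kg

qvB = mv²/r ⇒ m = qBr/v.
m = (2×1.60×10^-19)(0.320)(0.189) / (1.28×10^5) = 1.51×10^-25 kg.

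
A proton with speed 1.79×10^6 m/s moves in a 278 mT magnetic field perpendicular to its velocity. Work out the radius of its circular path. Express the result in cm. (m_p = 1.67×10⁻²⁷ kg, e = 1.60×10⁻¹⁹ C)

r ≈ 6.72 cm

The magnetic force provides the centripetal force: qvB = mv²/r, so r = mv/(qB).
r = (1.67×10^-27 kg)(1.79×10^6 m/s) / [(1×1.60×10^-19 C)(0.278 T)] = 0.0672 m.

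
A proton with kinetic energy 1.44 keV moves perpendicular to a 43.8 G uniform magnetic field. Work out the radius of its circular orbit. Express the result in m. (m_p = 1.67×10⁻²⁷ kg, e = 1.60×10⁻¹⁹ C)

r ≈ 1.25 m

Convert the energy: K = 1.44 keV = 2.30×10^-16 J.
v = √(2K/m) = √(2·2.30×10^-16/1.67×10^-27) = 5.25×10^5 m/s.
r = mv/(qB) = (1.67×10^-27)(5.25×10^5) / [(1×1.60×10^-19)(4.38×10^-3)] = 1.25 m.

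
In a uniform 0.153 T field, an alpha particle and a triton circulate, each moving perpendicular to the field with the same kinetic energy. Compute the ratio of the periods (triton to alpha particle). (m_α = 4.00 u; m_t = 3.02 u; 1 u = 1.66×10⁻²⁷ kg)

T = 2πm/(qB) is independent of speed, so T₂/T₁ = (m₂/q₂)/(m₁/q₁).
T_{triton}/T_{alpha particle} = (5.01×10^-27/1e) / (6.64×10^-27/2e) = 1.51.

ratio ≈ 1.51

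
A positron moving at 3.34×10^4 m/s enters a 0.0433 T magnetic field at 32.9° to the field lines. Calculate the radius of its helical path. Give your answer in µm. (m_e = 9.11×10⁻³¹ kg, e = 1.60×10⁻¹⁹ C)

r ≈ 2.39 µm

Only the perpendicular component v⊥ = v sin32.9° = 1.81×10^4 m/s is bent by the field.
r = m v⊥ /(qB) = (9.11×10^-31)(1.81×10^4) / [(1×1.60×10^-19)(0.0433)] = 2.39×10^-6 m.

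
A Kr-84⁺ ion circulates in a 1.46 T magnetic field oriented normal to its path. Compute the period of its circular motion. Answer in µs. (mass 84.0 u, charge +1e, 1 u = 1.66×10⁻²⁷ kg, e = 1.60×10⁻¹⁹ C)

The cyclotron period is independent of speed: T = 2πm/(qB).
T = 2π(1.39×10^-25) / [(1×1.60×10^-19)(1.46)] = 3.75×10^-6 s.

T ≈ 3.75 µs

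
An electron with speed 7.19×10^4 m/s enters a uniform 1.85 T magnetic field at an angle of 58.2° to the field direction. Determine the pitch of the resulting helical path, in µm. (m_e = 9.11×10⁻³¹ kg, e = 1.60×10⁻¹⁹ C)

pitch ≈ 0.733 µm

The velocity component along B is v∥ = v cos58.2° = 3.79×10^4 m/s.
The cyclotron period T = 2πm/(qB) = 1.93×10^-11 s is set by m, q, B alone.
Pitch = v∥·T = (3.79×10^4)(1.93×10^-11) = 7.33×10^-7 m.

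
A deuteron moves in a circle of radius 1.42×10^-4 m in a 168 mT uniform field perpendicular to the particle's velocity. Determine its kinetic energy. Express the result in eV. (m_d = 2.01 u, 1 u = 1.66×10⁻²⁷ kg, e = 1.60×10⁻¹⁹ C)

K ≈ 0.0136 eV

v = qBr/m = (1×1.60×10^-19)(0.168)(1.42×10^-4) / (3.34×10^-27) = 1140 m/s.
K = ½mv² = 0.5·(3.34×10^-27)·(1140)² = 2.18×10^-21 J = 0.0136 eV.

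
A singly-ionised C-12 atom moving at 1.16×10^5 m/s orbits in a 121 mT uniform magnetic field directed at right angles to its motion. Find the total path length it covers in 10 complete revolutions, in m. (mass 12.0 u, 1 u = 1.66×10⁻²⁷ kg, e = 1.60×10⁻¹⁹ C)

L ≈ 7.50 m

r = mv/(qB) = 0.119 m, so one revolution covers 2πr = 0.750 m.
In 10 revolutions: L = 10·2πr = 7.50 m.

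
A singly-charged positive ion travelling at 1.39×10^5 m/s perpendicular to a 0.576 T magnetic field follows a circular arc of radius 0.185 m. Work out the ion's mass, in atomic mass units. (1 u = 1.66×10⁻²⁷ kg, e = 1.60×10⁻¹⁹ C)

m ≈ 73.9 u

qvB = mv²/r ⇒ m = qBr/v.
m = (1×1.60×10^-19)(0.576)(0.185) / (1.39×10^5) = 1.23×10^-25 kg = 73.9 u.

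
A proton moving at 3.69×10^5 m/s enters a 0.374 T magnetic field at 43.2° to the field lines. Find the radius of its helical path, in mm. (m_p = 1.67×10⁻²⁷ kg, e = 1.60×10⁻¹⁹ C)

Only the perpendicular component v⊥ = v sin43.2° = 2.53×10^5 m/s is bent by the field.
r = m v⊥ /(qB) = (1.67×10^-27)(2.53×10^5) / [(1×1.60×10^-19)(0.374)] = 7.05×10^-3 m.

r ≈ 7.05 mm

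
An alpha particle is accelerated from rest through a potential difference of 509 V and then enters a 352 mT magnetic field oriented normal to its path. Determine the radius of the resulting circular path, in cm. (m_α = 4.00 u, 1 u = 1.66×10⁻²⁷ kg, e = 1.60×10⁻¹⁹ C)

The kinetic energy gained is K = qV = (2×1.60×10^-19)(509) = 1.63×10^-16 J.
v = √(2K/m) = 2.21×10^5 m/s.
r = mv/(qB) = (6.64×10^-27)(2.21×10^5) / [(2×1.60×10^-19)(0.352)] = 0.0131 m.

r ≈ 1.31 cm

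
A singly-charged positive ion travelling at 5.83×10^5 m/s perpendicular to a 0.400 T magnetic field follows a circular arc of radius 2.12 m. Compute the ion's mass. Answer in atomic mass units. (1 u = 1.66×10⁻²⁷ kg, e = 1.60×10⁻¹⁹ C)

m ≈ 140 u

qvB = mv²/r ⇒ m = qBr/v.
m = (1×1.60×10^-19)(0.400)(2.12) / (5.83×10^5) = 2.33×10^-25 kg = 140 u.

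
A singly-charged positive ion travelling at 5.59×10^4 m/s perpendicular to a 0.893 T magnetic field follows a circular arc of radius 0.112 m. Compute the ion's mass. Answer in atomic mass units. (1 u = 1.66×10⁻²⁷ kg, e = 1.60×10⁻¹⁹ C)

qvB = mv²/r ⇒ m = qBr/v.
m = (1×1.60×10^-19)(0.893)(0.112) / (5.59×10^4) = 2.86×10^-25 kg = 172 u.

m ≈ 172 u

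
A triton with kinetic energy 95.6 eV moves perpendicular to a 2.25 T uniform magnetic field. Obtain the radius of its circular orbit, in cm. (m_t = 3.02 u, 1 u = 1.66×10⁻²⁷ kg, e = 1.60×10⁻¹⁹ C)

r ≈ 0.109 cm

Convert the energy: K = 95.6 eV = 1.53×10^-17 J.
v = √(2K/m) = √(2·1.53×10^-17/5.01×10^-27) = 7.81×10^4 m/s.
r = mv/(qB) = (5.01×10^-27)(7.81×10^4) / [(1×1.60×10^-19)(2.25)] = 1.09×10^-3 m.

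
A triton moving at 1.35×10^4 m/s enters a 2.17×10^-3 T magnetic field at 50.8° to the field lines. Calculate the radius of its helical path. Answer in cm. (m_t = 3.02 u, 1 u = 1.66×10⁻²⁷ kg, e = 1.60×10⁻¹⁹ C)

Only the perpendicular component v⊥ = v sin50.8° = 1.05×10^4 m/s is bent by the field.
r = m v⊥ /(qB) = (5.01×10^-27)(1.05×10^4) / [(1×1.60×10^-19)(2.17×10^-3)] = 0.151 m.

r ≈ 15.1 cm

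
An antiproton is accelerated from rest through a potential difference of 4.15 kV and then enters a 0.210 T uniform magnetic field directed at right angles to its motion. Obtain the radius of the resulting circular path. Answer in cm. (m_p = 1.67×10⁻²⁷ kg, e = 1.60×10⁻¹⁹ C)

The kinetic energy gained is K = qV = (1×1.60×10^-19)(4150) = 6.64×10^-16 J.
v = √(2K/m) = 8.92×10^5 m/s.
r = mv/(qB) = (1.67×10^-27)(8.92×10^5) / [(1×1.60×10^-19)(0.210)] = 0.0443 m.

r ≈ 4.43 cm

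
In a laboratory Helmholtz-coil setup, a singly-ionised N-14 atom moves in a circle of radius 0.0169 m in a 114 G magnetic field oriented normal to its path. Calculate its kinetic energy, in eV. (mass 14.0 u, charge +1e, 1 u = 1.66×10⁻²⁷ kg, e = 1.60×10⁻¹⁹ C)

K ≈ 0.128 eV

v = qBr/m = (1×1.60×10^-19)(0.0114)(0.0169) / (2.32×10^-26) = 1330 m/s.
K = ½mv² = 0.5·(2.32×10^-26)·(1330)² = 2.04×10^-20 J = 0.128 eV.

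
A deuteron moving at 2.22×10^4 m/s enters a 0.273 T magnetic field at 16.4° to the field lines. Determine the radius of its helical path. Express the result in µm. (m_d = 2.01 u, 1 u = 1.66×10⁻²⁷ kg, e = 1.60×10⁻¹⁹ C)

r ≈ 479 µm

Only the perpendicular component v⊥ = v sin16.4° = 6270 m/s is bent by the field.
r = m v⊥ /(qB) = (3.34×10^-27)(6270) / [(1×1.60×10^-19)(0.273)] = 4.79×10^-4 m.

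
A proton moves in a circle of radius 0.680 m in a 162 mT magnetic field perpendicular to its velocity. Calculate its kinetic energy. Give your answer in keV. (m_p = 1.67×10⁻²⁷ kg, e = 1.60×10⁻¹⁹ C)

K ≈ 581 keV

v = qBr/m = (1×1.60×10^-19)(0.162)(0.680) / (1.67×10^-27) = 1.06×10^7 m/s.
K = ½mv² = 0.5·(1.67×10^-27)·(1.06×10^7)² = 9.30×10^-14 J = 581 keV.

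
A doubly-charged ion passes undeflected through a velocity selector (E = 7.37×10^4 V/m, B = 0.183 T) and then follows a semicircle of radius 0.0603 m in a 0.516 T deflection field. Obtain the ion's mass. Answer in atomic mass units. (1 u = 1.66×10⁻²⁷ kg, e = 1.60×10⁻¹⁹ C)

m ≈ 14.9 u

v = E/B₁ = 4.03×10^5 m/s.
From r = mv/(qB₂), m = qB₂r/v = (2×1.60×10^-19)(0.516)(0.0603) / (4.03×10^5) = 2.47×10^-26 kg.
In atomic mass units: m = 2.47×10^-26 / 1.66×10^-27 = 14.9 u.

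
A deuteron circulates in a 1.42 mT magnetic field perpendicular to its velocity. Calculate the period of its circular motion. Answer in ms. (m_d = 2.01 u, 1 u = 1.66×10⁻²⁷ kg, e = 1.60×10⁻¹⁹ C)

T ≈ 0.0923 ms

The cyclotron period is independent of speed: T = 2πm/(qB).
T = 2π(3.34×10^-27) / [(1×1.60×10^-19)(1.42×10^-3)] = 9.23×10^-5 s.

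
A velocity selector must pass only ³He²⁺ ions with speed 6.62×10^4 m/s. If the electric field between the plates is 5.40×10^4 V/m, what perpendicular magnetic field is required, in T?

B ≈ 0.816 T

qE = qvB ⇒ B = E/v = (5.40×10^4) / (6.62×10^4) = 0.816 T.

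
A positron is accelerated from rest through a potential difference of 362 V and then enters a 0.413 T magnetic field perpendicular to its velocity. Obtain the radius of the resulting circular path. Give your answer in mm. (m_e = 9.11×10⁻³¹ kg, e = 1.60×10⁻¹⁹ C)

r ≈ 0.155 mm

The kinetic energy gained is K = qV = (1×1.60×10^-19)(362) = 5.79×10^-17 J.
v = √(2K/m) = 1.13×10^7 m/s.
r = mv/(qB) = (9.11×10^-31)(1.13×10^7) / [(1×1.60×10^-19)(0.413)] = 1.55×10^-4 m.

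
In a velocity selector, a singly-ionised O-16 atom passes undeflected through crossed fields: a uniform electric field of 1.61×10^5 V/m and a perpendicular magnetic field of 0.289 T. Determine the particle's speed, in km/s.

For zero net force, qE = qvB, so v = E/B.
v = (1.61×10^5) / (0.289) = 5.57×10^5 m/s.

v ≈ 557 km/s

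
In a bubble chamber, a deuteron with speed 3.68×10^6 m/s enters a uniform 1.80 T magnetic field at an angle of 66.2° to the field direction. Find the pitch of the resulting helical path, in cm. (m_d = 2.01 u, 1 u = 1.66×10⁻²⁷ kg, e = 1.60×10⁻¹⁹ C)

pitch ≈ 10.8 cm

The velocity component along B is v∥ = v cos66.2° = 1.49×10^6 m/s.
The cyclotron period T = 2πm/(qB) = 7.28×10^-8 s is set by m, q, B alone.
Pitch = v∥·T = (1.49×10^6)(7.28×10^-8) = 0.108 m.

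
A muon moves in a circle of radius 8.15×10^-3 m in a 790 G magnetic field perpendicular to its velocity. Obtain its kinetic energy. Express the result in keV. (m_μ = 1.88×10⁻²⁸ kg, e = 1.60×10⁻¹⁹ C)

v = qBr/m = (1×1.60×10^-19)(0.0790)(8.15×10^-3) / (1.88×10^-28) = 5.48×10^5 m/s.
K = ½mv² = 0.5·(1.88×10^-28)·(5.48×10^5)² = 2.82×10^-17 J = 0.176 keV.

K ≈ 0.176 keV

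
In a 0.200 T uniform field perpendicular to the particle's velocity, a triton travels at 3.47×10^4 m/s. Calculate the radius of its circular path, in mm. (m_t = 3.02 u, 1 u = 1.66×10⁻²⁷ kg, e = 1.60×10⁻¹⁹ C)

r ≈ 5.44 mm

The magnetic force provides the centripetal force: qvB = mv²/r, so r = mv/(qB).
r = (5.01×10^-27 kg)(3.47×10^4 m/s) / [(1×1.60×10^-19 C)(0.200 T)] = 5.44×10^-3 m.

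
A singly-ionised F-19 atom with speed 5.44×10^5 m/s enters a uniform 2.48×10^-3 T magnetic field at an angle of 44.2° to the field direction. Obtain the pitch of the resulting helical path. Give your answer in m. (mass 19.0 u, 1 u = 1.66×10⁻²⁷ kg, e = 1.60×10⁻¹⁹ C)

The velocity component along B is v∥ = v cos44.2° = 3.90×10^5 m/s.
The cyclotron period T = 2πm/(qB) = 4.99×10^-4 s is set by m, q, B alone.
Pitch = v∥·T = (3.90×10^5)(4.99×10^-4) = 195 m.

pitch ≈ 195 m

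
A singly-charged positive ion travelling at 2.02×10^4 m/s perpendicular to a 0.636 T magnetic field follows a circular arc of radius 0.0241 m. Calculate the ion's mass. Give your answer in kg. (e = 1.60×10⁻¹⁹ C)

qvB = mv²/r ⇒ m = qBr/v.
m = (1×1.60×10^-19)(0.636)(0.0241) / (2.02×10^4) = 1.21×10^-25 kg.

m ≈ 1.21×10^-25 kg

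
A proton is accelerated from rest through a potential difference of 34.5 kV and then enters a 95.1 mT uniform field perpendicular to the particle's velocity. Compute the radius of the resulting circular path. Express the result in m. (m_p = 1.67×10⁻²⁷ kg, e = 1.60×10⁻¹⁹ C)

The kinetic energy gained is K = qV = (1×1.60×10^-19)(3.45×10^4) = 5.52×10^-15 J.
v = √(2K/m) = 2.57×10^6 m/s.
r = mv/(qB) = (1.67×10^-27)(2.57×10^6) / [(1×1.60×10^-19)(0.0951)] = 0.282 m.

r ≈ 0.282 m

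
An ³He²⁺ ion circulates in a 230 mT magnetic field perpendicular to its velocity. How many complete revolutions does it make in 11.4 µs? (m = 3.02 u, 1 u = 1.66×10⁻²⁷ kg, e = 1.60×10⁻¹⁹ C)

T = 2πm/(qB) = 2π(5.0132×10^-27) / [(2×1.60×10^-19)(0.230)] = 4.2797×10^-7 s.
N = t/T = 1.14×10^-5 / 4.2797×10^-7 ≈ 26.64, so 26 complete revolutions.

N = 26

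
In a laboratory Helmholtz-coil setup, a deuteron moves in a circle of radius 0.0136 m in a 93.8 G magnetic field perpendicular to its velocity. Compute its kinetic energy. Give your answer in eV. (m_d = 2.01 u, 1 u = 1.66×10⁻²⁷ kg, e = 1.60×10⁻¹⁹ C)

K ≈ 0.390 eV

v = qBr/m = (1×1.60×10^-19)(9.38×10^-3)(0.0136) / (3.34×10^-27) = 6120 m/s.
K = ½mv² = 0.5·(3.34×10^-27)·(6120)² = 6.24×10^-20 J = 0.390 eV.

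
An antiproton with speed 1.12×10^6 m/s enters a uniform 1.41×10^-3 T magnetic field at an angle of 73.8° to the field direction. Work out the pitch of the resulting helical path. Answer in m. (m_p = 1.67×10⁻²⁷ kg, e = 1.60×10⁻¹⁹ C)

pitch ≈ 14.5 m

The velocity component along B is v∥ = v cos73.8° = 3.12×10^5 m/s.
The cyclotron period T = 2πm/(qB) = 4.65×10^-5 s is set by m, q, B alone.
Pitch = v∥·T = (3.12×10^5)(4.65×10^-5) = 14.5 m.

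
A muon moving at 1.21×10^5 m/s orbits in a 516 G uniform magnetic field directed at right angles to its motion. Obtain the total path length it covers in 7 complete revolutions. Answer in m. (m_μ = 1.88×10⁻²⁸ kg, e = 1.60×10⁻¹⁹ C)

r = mv/(qB) = 2.76×10^-3 m, so one revolution covers 2πr = 0.0173 m.
In 7 revolutions: L = 7·2πr = 0.121 m.

L ≈ 0.121 m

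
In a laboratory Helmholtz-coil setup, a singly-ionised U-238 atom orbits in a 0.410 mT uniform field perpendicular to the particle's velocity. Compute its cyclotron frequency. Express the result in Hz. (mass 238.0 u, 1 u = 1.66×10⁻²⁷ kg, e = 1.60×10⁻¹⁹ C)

f ≈ 26.4 Hz

f = qB/(2πm) = (1×1.60×10^-19)(4.10×10^-4) / [2π(3.95×10^-25)] = 26.4 Hz.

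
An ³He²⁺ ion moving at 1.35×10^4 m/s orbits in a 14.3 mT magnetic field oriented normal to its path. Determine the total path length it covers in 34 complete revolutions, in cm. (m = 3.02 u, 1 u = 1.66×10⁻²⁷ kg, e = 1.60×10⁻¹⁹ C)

r = mv/(qB) = 0.0148 m, so one revolution covers 2πr = 0.0929 m.
In 34 revolutions: L = 34·2πr = 3.16 m.

L ≈ 316 cm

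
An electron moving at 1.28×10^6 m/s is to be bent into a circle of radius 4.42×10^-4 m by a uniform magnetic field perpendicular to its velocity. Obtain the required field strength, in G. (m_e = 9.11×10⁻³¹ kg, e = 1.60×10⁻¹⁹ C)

B ≈ 165 G

qvB = mv²/r gives B = mv/(qr).
B = (9.11×10^-31)(1.28×10^6) / [(1×1.60×10^-19)(4.42×10^-4)] = 0.0165 T.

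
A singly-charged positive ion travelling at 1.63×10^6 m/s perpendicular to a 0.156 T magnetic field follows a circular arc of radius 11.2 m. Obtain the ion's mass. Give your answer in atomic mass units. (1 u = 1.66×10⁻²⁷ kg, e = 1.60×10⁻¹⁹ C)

m ≈ 103 u

qvB = mv²/r ⇒ m = qBr/v.
m = (1×1.60×10^-19)(0.156)(11.2) / (1.63×10^6) = 1.72×10^-25 kg = 103 u.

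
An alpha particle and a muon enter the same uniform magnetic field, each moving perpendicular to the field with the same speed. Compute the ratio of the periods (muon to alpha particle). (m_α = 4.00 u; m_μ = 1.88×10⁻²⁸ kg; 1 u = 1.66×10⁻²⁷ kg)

T = 2πm/(qB) is independent of speed, so T₂/T₁ = (m₂/q₂)/(m₁/q₁).
T_{muon}/T_{alpha particle} = (1.88×10^-28/1e) / (6.64×10^-27/2e) = 0.0566.

ratio ≈ 0.0566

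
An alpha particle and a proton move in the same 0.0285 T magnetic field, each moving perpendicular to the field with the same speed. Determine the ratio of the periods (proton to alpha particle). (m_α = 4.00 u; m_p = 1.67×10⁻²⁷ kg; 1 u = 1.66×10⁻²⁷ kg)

T = 2πm/(qB) is independent of speed, so T₂/T₁ = (m₂/q₂)/(m₁/q₁).
T_{proton}/T_{alpha particle} = (1.67×10^-27/1e) / (6.64×10^-27/2e) = 0.503.

ratio ≈ 0.503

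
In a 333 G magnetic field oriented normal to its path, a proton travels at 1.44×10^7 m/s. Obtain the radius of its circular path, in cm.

The magnetic force provides the centripetal force: qvB = mv²/r, so r = mv/(qB).
r = (1.67×10^-27 kg)(1.44×10^7 m/s) / [(1×1.60×10^-19 C)(0.0333 T)] = 4.51 m.

r ≈ 451 cm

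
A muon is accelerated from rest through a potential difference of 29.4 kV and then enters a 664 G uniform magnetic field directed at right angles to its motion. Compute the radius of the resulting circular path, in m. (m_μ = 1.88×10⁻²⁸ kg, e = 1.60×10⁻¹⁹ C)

r ≈ 0.125 m

The kinetic energy gained is K = qV = (1×1.60×10^-19)(2.94×10^4) = 4.70×10^-15 J.
v = √(2K/m) = 7.07×10^6 m/s.
r = mv/(qB) = (1.88×10^-28)(7.07×10^6) / [(1×1.60×10^-19)(0.0664)] = 0.125 m.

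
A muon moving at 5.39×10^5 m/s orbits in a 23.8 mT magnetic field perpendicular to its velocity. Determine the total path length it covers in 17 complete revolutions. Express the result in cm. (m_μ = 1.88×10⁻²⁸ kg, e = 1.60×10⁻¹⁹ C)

L ≈ 284 cm

r = mv/(qB) = 0.0266 m, so one revolution covers 2πr = 0.167 m.
In 17 revolutions: L = 17·2πr = 2.84 m.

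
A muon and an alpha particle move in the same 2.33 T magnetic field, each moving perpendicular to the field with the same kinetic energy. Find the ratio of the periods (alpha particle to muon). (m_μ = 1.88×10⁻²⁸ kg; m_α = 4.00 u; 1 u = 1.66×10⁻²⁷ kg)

T = 2πm/(qB) is independent of speed, so T₂/T₁ = (m₂/q₂)/(m₁/q₁).
T_{alpha particle}/T_{muon} = (6.64×10^-27/2e) / (1.88×10^-28/1e) = 17.7.

ratio ≈ 17.7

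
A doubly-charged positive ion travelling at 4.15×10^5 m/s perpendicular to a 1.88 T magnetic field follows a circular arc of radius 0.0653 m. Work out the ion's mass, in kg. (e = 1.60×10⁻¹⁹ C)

qvB = mv²/r ⇒ m = qBr/v.
m = (2×1.60×10^-19)(1.88)(0.0653) / (4.15×10^5) = 9.47×10^-26 kg.

m ≈ 9.47×10^-26 kg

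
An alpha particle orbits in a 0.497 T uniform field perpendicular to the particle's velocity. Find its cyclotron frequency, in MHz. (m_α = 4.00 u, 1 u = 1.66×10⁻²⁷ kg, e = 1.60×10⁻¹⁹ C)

f = qB/(2πm) = (2×1.60×10^-19)(0.497) / [2π(6.64×10^-27)] = 3.81×10^6 Hz.

f ≈ 3.81 MHz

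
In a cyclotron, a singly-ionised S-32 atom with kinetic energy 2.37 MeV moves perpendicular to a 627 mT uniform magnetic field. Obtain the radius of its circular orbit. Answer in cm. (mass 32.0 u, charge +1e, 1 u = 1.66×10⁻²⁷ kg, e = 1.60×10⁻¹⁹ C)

Convert the energy: K = 2.37 MeV = 3.79×10^-13 J.
v = √(2K/m) = √(2·3.79×10^-13/5.31×10^-26) = 3.78×10^6 m/s.
r = mv/(qB) = (5.31×10^-26)(3.78×10^6) / [(1×1.60×10^-19)(0.627)] = 2.00 m.

r ≈ 200 cm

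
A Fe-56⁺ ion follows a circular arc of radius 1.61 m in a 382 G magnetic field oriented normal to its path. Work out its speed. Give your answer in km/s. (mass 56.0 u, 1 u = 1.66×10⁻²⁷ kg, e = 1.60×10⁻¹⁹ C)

From qvB = mv²/r, v = qBr/m.
v = (1×1.60×10^-19)(0.0382)(1.61) / (9.30×10^-26) = 1.06×10^5 m/s.

v ≈ 106 km/s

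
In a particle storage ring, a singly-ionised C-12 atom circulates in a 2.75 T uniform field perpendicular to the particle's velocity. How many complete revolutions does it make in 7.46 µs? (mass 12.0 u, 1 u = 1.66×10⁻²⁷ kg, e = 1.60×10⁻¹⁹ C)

T = 2πm/(qB) = 2π(1.992×10^-26) / [(1×1.60×10^-19)(2.75)] = 2.8446×10^-7 s.
N = t/T = 7.46×10^-6 / 2.8446×10^-7 ≈ 26.23, so 26 complete revolutions.

N = 26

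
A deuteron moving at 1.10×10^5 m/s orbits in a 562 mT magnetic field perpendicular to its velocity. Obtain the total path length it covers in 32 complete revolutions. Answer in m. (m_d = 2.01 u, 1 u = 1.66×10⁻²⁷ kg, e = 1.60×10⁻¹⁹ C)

r = mv/(qB) = 4.08×10^-3 m, so one revolution covers 2πr = 0.0256 m.
In 32 revolutions: L = 32·2πr = 0.821 m.

L ≈ 0.821 m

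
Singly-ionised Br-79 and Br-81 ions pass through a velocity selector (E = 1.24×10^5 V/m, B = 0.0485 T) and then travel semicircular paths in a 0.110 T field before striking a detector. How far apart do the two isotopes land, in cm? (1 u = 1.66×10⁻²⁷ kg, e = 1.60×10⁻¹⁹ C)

Δd ≈ 96.5 cm

Both emerge at v = E/B₁ = 2.56×10^6 m/s.
r = mv/(qB₂), so r₁ = 19.050 m and r₂ = 19.533 m, giving Δr = 0.482 m.
After a semicircle each ion lands a diameter 2r from the entry slit, so the separation is 2Δr = 0.965 m.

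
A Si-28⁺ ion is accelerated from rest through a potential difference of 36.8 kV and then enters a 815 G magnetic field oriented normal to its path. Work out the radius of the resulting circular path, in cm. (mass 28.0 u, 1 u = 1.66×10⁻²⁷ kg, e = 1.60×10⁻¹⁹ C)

The kinetic energy gained is K = qV = (1×1.60×10^-19)(3.68×10^4) = 5.89×10^-15 J.
v = √(2K/m) = 5.03×10^5 m/s.
r = mv/(qB) = (4.65×10^-26)(5.03×10^5) / [(1×1.60×10^-19)(0.0815)] = 1.79 m.

r ≈ 179 cm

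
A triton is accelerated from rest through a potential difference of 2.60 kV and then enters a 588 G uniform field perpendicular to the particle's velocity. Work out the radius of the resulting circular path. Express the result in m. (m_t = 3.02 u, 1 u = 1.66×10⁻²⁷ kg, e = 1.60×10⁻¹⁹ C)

r ≈ 0.217 m

The kinetic energy gained is K = qV = (1×1.60×10^-19)(2600) = 4.16×10^-16 J.
v = √(2K/m) = 4.07×10^5 m/s.
r = mv/(qB) = (5.01×10^-27)(4.07×10^5) / [(1×1.60×10^-19)(0.0588)] = 0.217 m.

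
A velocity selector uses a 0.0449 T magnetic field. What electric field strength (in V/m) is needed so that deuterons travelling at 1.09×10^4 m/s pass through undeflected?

E ≈ 489 V/m

qE = qvB ⇒ E = vB = (1.09×10^4)(0.0449) = 489 V/m.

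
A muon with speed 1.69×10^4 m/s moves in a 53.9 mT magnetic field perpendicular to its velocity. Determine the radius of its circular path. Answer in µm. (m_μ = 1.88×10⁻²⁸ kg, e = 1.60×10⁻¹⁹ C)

The magnetic force provides the centripetal force: qvB = mv²/r, so r = mv/(qB).
r = (1.88×10^-28 kg)(1.69×10^4 m/s) / [(1×1.60×10^-19 C)(0.0539 T)] = 3.68×10^-4 m.

r ≈ 368 µm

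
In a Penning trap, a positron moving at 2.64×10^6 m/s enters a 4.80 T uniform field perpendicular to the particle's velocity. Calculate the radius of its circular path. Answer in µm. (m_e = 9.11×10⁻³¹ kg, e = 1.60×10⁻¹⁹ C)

r ≈ 3.13 µm

The magnetic force provides the centripetal force: qvB = mv²/r, so r = mv/(qB).
r = (9.11×10^-31 kg)(2.64×10^6 m/s) / [(1×1.60×10^-19 C)(4.80 T)] = 3.13×10^-6 m.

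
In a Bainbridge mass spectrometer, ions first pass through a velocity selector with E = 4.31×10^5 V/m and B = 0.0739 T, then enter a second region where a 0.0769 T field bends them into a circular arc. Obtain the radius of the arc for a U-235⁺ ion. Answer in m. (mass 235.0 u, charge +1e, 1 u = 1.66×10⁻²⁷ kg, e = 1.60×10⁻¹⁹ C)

The selector passes v = E/B = 4.31×10^5/0.0739 = 5.83×10^6 m/s.
In the deflection region, r = mv/(qB₂) = (3.90×10^-25)(5.83×10^6) / [(1×1.60×10^-19)(0.0769)] = 185 m.

r ≈ 185 m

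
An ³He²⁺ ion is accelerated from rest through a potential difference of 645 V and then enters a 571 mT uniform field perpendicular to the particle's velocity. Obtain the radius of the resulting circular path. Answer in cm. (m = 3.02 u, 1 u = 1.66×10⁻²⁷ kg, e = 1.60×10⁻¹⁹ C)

The kinetic energy gained is K = qV = (2×1.60×10^-19)(645) = 2.06×10^-16 J.
v = √(2K/m) = 2.87×10^5 m/s.
r = mv/(qB) = (5.01×10^-27)(2.87×10^5) / [(2×1.60×10^-19)(0.571)] = 7.87×10^-3 m.

r ≈ 0.787 cm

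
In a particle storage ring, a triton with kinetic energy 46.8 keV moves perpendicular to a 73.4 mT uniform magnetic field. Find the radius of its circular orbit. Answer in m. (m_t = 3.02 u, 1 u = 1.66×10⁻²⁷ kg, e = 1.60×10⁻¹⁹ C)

r ≈ 0.738 m

Convert the energy: K = 46.8 keV = 7.49×10^-15 J.
v = √(2K/m) = √(2·7.49×10^-15/5.01×10^-27) = 1.73×10^6 m/s.
r = mv/(qB) = (5.01×10^-27)(1.73×10^6) / [(1×1.60×10^-19)(0.0734)] = 0.738 m.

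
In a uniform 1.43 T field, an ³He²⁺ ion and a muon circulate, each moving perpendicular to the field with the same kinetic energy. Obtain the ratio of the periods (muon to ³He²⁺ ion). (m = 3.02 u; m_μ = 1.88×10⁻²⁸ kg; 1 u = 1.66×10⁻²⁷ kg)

ratio ≈ 0.0750

T = 2πm/(qB) is independent of speed, so T₂/T₁ = (m₂/q₂)/(m₁/q₁).
T_{muon}/T_{³He²⁺ ion} = (1.88×10^-28/1e) / (5.01×10^-27/2e) = 0.0750.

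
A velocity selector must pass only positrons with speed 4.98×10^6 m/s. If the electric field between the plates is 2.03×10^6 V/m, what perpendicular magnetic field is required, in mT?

qE = qvB ⇒ B = E/v = (2.03×10^6) / (4.98×10^6) = 0.408 T.

B ≈ 408 mT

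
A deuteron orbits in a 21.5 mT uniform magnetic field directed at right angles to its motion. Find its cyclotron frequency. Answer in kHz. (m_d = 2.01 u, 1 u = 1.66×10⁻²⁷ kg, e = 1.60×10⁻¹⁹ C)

f ≈ 164 kHz

f = qB/(2πm) = (1×1.60×10^-19)(0.0215) / [2π(3.34×10^-27)] = 1.64×10^5 Hz.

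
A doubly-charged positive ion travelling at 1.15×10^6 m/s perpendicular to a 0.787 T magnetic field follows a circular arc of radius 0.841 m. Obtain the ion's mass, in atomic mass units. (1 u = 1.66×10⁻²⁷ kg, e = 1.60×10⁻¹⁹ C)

m ≈ 111 u

qvB = mv²/r ⇒ m = qBr/v.
m = (2×1.60×10^-19)(0.787)(0.841) / (1.15×10^6) = 1.84×10^-25 kg = 111 u.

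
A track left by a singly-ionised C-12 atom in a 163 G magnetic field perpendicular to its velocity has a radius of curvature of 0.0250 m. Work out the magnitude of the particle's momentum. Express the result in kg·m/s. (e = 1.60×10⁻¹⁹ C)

p ≈ 6.52×10^-23 kg·m/s

Since qvB = mv²/r, the momentum p = mv = qBr.
p = (1×1.60×10^-19)(0.0163)(0.0250) = 6.52×10^-23 kg·m/s.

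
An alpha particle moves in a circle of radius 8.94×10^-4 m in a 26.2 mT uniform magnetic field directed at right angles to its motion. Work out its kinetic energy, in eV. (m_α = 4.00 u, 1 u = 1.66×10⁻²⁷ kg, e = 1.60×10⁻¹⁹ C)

K ≈ 0.0264 eV

v = qBr/m = (2×1.60×10^-19)(0.0262)(8.94×10^-4) / (6.64×10^-27) = 1130 m/s.
K = ½mv² = 0.5·(6.64×10^-27)·(1130)² = 4.23×10^-21 J = 0.0264 eV.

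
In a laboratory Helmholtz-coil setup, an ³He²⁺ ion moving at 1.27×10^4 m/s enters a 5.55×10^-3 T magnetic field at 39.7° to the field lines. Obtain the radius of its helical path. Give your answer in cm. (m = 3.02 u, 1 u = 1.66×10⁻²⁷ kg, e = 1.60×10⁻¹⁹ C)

r ≈ 2.29 cm

Only the perpendicular component v⊥ = v sin39.7° = 8110 m/s is bent by the field.
r = m v⊥ /(qB) = (5.01×10^-27)(8110) / [(2×1.60×10^-19)(5.55×10^-3)] = 0.0229 m.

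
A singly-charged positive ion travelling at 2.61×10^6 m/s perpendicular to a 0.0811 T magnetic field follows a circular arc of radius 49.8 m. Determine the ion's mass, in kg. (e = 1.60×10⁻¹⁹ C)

m ≈ 2.48×10^-25 kg

qvB = mv²/r ⇒ m = qBr/v.
m = (1×1.60×10^-19)(0.0811)(49.8) / (2.61×10^6) = 2.48×10^-25 kg.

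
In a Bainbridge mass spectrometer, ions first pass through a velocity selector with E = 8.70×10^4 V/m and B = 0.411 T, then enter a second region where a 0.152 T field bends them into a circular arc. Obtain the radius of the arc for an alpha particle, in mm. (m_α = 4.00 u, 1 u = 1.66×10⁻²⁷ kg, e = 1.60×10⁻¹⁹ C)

The selector passes v = E/B = 8.70×10^4/0.411 = 2.12×10^5 m/s.
In the deflection region, r = mv/(qB₂) = (6.64×10^-27)(2.12×10^5) / [(2×1.60×10^-19)(0.152)] = 0.0289 m.

r ≈ 28.9 mm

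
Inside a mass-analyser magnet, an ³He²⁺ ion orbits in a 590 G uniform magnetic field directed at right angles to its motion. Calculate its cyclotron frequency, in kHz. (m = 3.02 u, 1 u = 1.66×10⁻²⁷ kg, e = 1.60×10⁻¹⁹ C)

f ≈ 599 kHz

f = qB/(2πm) = (2×1.60×10^-19)(0.0590) / [2π(5.01×10^-27)] = 5.99×10^5 Hz.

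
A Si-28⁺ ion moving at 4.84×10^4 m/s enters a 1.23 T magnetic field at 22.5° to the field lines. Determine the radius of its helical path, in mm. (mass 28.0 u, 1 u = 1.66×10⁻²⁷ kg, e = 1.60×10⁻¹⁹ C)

Only the perpendicular component v⊥ = v sin22.5° = 1.85×10^4 m/s is bent by the field.
r = m v⊥ /(qB) = (4.65×10^-26)(1.85×10^4) / [(1×1.60×10^-19)(1.23)] = 4.37×10^-3 m.

r ≈ 4.37 mm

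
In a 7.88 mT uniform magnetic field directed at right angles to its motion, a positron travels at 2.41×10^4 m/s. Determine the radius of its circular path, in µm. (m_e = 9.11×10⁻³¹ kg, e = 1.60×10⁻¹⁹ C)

r ≈ 17.4 µm

The magnetic force provides the centripetal force: qvB = mv²/r, so r = mv/(qB).
r = (9.11×10^-31 kg)(2.41×10^4 m/s) / [(1×1.60×10^-19 C)(7.88×10^-3 T)] = 1.74×10^-5 m.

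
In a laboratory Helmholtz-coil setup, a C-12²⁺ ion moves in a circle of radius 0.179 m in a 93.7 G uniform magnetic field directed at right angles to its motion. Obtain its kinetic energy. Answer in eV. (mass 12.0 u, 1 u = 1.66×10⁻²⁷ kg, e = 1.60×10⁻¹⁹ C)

K ≈ 45.2 eV

v = qBr/m = (2×1.60×10^-19)(9.37×10^-3)(0.179) / (1.99×10^-26) = 2.69×10^4 m/s.
K = ½mv² = 0.5·(1.99×10^-26)·(2.69×10^4)² = 7.23×10^-18 J = 45.2 eV.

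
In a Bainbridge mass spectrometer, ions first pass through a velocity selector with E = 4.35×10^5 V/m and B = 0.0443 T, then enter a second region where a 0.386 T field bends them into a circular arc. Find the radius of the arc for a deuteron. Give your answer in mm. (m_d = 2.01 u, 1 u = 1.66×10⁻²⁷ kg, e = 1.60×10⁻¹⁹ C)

r ≈ 530 mm

The selector passes v = E/B = 4.35×10^5/0.0443 = 9.82×10^6 m/s.
In the deflection region, r = mv/(qB₂) = (3.34×10^-27)(9.82×10^6) / [(1×1.60×10^-19)(0.386)] = 0.530 m.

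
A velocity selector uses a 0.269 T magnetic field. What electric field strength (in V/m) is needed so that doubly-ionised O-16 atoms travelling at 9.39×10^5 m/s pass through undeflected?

qE = qvB ⇒ E = vB = (9.39×10^5)(0.269) = 2.53×10^5 V/m.

E ≈ 2.53×10^5 V/m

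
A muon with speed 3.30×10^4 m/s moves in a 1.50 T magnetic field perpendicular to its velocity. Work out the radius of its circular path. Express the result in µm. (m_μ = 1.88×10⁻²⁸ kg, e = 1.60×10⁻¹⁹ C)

r ≈ 25.9 µm

The magnetic force provides the centripetal force: qvB = mv²/r, so r = mv/(qB).
r = (1.88×10^-28 kg)(3.30×10^4 m/s) / [(1×1.60×10^-19 C)(1.50 T)] = 2.58×10^-5 m.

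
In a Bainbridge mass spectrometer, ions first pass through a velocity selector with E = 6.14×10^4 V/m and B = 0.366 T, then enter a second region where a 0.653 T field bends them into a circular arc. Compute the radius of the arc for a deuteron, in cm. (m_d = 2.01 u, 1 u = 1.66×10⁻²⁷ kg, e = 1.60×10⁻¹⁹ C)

The selector passes v = E/B = 6.14×10^4/0.366 = 1.68×10^5 m/s.
In the deflection region, r = mv/(qB₂) = (3.34×10^-27)(1.68×10^5) / [(1×1.60×10^-19)(0.653)] = 5.36×10^-3 m.

r ≈ 0.536 cm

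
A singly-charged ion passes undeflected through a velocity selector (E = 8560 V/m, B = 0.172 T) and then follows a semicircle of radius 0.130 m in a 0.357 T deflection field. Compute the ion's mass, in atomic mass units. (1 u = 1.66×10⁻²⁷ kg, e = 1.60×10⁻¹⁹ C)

m ≈ 89.9 u

v = E/B₁ = 4.98×10^4 m/s.
From r = mv/(qB₂), m = qB₂r/v = (1×1.60×10^-19)(0.357)(0.130) / (4.98×10^4) = 1.49×10^-25 kg.
In atomic mass units: m = 1.49×10^-25 / 1.66×10^-27 = 89.9 u.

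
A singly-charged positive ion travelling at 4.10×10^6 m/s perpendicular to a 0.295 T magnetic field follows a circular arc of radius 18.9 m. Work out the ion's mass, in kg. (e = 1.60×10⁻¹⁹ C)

m ≈ 2.18×10^-25 kg

qvB = mv²/r ⇒ m = qBr/v.
m = (1×1.60×10^-19)(0.295)(18.9) / (4.10×10^6) = 2.18×10^-25 kg.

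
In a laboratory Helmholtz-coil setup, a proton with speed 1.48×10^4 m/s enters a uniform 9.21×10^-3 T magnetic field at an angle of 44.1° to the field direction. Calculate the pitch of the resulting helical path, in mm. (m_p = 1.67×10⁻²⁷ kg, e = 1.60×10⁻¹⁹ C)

pitch ≈ 75.7 mm

The velocity component along B is v∥ = v cos44.1° = 1.06×10^4 m/s.
The cyclotron period T = 2πm/(qB) = 7.12×10^-6 s is set by m, q, B alone.
Pitch = v∥·T = (1.06×10^4)(7.12×10^-6) = 0.0757 m.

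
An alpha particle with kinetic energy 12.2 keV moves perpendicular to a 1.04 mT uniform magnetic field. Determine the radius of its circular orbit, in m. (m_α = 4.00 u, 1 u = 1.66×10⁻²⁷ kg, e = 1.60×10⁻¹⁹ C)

r ≈ 15.3 m

Convert the energy: K = 12.2 keV = 1.95×10^-15 J.
v = √(2K/m) = √(2·1.95×10^-15/6.64×10^-27) = 7.67×10^5 m/s.
r = mv/(qB) = (6.64×10^-27)(7.67×10^5) / [(2×1.60×10^-19)(1.04×10^-3)] = 15.3 m.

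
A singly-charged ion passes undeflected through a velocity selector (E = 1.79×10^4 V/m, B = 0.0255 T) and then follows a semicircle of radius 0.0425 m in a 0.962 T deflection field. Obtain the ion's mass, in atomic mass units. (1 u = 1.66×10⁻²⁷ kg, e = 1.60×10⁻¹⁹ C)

m ≈ 5.61 u

v = E/B₁ = 7.02×10^5 m/s.
From r = mv/(qB₂), m = qB₂r/v = (1×1.60×10^-19)(0.962)(0.0425) / (7.02×10^5) = 9.32×10^-27 kg.
In atomic mass units: m = 9.32×10^-27 / 1.66×10^-27 = 5.61 u.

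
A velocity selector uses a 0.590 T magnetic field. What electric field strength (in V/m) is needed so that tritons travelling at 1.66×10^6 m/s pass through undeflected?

E ≈ 9.79×10^5 V/m

qE = qvB ⇒ E = vB = (1.66×10^6)(0.590) = 9.79×10^5 V/m.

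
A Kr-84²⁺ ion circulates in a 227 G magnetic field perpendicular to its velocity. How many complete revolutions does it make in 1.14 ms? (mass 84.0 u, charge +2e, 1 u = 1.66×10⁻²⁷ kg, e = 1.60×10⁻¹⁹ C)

T = 2πm/(qB) = 2π(1.3944×10^-25) / [(2×1.60×10^-19)(0.0227)] = 1.2061×10^-4 s.
N = t/T = 1.14×10^-3 / 1.2061×10^-4 ≈ 9.45, so 9 complete revolutions.

N = 9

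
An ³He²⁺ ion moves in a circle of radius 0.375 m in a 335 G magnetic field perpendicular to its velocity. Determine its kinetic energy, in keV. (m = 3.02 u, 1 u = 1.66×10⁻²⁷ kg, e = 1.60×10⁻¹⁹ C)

v = qBr/m = (2×1.60×10^-19)(0.0335)(0.375) / (5.01×10^-27) = 8.02×10^5 m/s.
K = ½mv² = 0.5·(5.01×10^-27)·(8.02×10^5)² = 1.61×10^-15 J = 10.1 keV.

K ≈ 10.1 keV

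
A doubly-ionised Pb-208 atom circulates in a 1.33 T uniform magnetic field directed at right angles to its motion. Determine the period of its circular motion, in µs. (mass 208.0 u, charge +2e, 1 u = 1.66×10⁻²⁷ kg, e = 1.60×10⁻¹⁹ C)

The cyclotron period is independent of speed: T = 2πm/(qB).
T = 2π(3.45×10^-25) / [(2×1.60×10^-19)(1.33)] = 5.10×10^-6 s.

T ≈ 5.10 µs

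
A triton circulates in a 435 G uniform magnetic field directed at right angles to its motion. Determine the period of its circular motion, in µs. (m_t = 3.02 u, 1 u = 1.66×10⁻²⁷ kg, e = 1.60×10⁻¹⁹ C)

The cyclotron period is independent of speed: T = 2πm/(qB).
T = 2π(5.01×10^-27) / [(1×1.60×10^-19)(0.0435)] = 4.53×10^-6 s.

T ≈ 4.53 µs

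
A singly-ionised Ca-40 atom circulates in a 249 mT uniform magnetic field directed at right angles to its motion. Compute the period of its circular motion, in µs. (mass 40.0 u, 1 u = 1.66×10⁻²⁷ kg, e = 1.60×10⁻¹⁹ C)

The cyclotron period is independent of speed: T = 2πm/(qB).
T = 2π(6.64×10^-26) / [(1×1.60×10^-19)(0.249)] = 1.05×10^-5 s.

T ≈ 10.5 µs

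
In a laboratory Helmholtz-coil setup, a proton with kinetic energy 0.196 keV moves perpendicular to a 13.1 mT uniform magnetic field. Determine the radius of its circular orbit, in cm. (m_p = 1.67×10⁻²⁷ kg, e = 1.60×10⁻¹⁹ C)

Convert the energy: K = 0.196 keV = 3.14×10^-17 J.
v = √(2K/m) = √(2·3.14×10^-17/1.67×10^-27) = 1.94×10^5 m/s.
r = mv/(qB) = (1.67×10^-27)(1.94×10^5) / [(1×1.60×10^-19)(0.0131)] = 0.154 m.

r ≈ 15.4 cm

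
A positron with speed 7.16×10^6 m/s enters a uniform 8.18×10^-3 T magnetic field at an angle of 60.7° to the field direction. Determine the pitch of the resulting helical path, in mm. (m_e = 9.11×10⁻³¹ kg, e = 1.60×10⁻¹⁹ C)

The velocity component along B is v∥ = v cos60.7° = 3.50×10^6 m/s.
The cyclotron period T = 2πm/(qB) = 4.37×10^-9 s is set by m, q, B alone.
Pitch = v∥·T = (3.50×10^6)(4.37×10^-9) = 0.0153 m.

pitch ≈ 15.3 mm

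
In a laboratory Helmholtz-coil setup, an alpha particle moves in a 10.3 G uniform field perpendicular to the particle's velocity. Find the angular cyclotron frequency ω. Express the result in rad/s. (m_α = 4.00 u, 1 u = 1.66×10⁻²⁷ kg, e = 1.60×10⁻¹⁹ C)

ω ≈ 4.96×10^4 rad/s

ω = qB/m = (2×1.60×10^-19)(1.03×10^-3) / (6.64×10^-27) = 4.96×10^4 rad/s.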